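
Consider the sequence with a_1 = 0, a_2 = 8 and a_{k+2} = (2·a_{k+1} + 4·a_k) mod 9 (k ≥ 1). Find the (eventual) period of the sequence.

Computing terms: a_1 = 0; a_2 = 8; a_3 = 7; a_4 = 1; a_5 = 3; a_6 = 1; a_7 = 5; a_8 = 5; a_9 = 3; a_{10} = 8; a_{11} = 1; a_{12} = 7; a_{13} = 0; a_{14} = 1; a_{15} = 2; a_{16} = 8; a_{17} = 6; a_{18} = 8; a_{19} = 4; a_{20} = 4; a_{21} = 6; a_{22} = 1; a_{23} = 8; a_{24} = 2; a_{25} = 0; a_{26} = 8.
Since (a_{25}, a_{26}) = (a_1, a_2) = (0, 8) (two consecutive terms determine the rest), the sequence is periodic with period 24.

24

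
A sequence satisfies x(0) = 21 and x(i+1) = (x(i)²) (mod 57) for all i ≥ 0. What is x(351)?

9

Listing terms: x(0) = 21,  x(1) = 42,  x(2) = 54,  x(3) = 9,  x(4) = 24,  x(5) = 6,  x(6) = 36,  x(7) = 42.
Since x(7) = x(1) = 42, the sequence is eventually periodic: after a pre-period of length 1 it cycles with period 6.
For i ≥ 1, x(i) depends only on (i - 1) mod 6. (351 - 1) mod 6 = 2, so x(351) = x(3) = 9.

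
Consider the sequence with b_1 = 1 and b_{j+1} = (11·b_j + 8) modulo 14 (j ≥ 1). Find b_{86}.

b_1 = 1; b_2 = 5; b_3 = 7; b_4 = 1.
Since b_4 = b_1 = 1, the sequence is periodic with period 3.
So b_{86} = b_{1 + ((86-1) mod 3)} = b_2 = 5.

5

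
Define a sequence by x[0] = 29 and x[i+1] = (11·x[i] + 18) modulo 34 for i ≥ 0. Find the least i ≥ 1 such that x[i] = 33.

4

Listing terms: x[0] = 29, x[1] = 31, x[2] = 19, x[3] = 23, x[4] = 33, x[5] = 7, x[6] = 27, x[7] = 9, x[8] = 15, x[9] = 13, x[10] = 25, x[11] = 21, x[12] = 11, x[13] = 3, x[14] = 17, x[15] = 1, x[16] = 29.
Since x[16] = x[0] = 29, the sequence is periodic with period 16.
The value 33 first appears (with i ≥ 1) at x[4].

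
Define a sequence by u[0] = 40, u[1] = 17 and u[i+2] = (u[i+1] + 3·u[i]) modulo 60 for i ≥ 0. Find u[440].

u[0] = 40,  u[1] = 17,  u[2] = 17,  u[3] = 8,  u[4] = 59,  u[5] = 23,  u[6] = 20,  u[7] = 29,  u[8] = 29,  u[9] = 56,  u[10] = 23,  u[11] = 11,  u[12] = 20,  u[13] = 53,  u[14] = 53,  u[15] = 32,  u[16] = 11,  u[17] = 47,  u[18] = 20,  u[19] = 41,  u[20] = 41,  u[21] = 44,  u[22] = 47,  u[23] = 59,  u[24] = 20,  u[25] = 17,  u[26] = 17.
Since (u[25], u[26]) = (u[1], u[2]) = (17, 17) (two consecutive terms determine the rest), the sequence is eventually periodic: after a pre-period of length 1 it cycles with period 24.
For i ≥ 1, u[i] depends only on (i - 1) mod 24. (440 - 1) mod 24 = 7, so u[440] = u[8] = 29.

29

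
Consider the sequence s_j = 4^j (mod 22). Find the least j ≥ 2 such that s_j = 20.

Listing terms: s_1 = 4, s_2 = 16, s_3 = 20, s_4 = 14, s_5 = 12, s_6 = 4.
The sequence repeats with period 5.
The value 20 first appears (with j ≥ 2) at s_3.

3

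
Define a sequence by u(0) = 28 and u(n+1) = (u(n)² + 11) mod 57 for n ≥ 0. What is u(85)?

3

u(0) = 28, u(1) = 54, u(2) = 20, u(3) = 12, u(4) = 41, u(5) = 39, u(6) = 50, u(7) = 3, u(8) = 20.
Since u(8) = u(2) = 20, the sequence is eventually periodic: after a pre-period of length 2 it cycles with period 6.
For n ≥ 2, u(n) depends only on (n - 2) mod 6. (85 - 2) mod 6 = 5, so u(85) = u(7) = 3.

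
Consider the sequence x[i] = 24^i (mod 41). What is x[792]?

18

Computing terms: x[0] = 1; x[1] = 24; x[2] = 2; x[3] = 7; x[4] = 4; x[5] = 14; x[6] = 8; x[7] = 28; x[8] = 16; x[9] = 15; x[10] = 32; x[11] = 30; x[12] = 23; x[13] = 19; x[14] = 5; x[15] = 38; x[16] = 10; x[17] = 35; x[18] = 20; x[19] = 29; x[20] = 40; x[21] = 17; x[22] = 39; x[23] = 34; x[24] = 37; x[25] = 27; x[26] = 33; x[27] = 13; x[28] = 25; x[29] = 26; x[30] = 9; x[31] = 11; x[32] = 18; x[33] = 22; x[34] = 36; x[35] = 3; x[36] = 31; x[37] = 6; x[38] = 21; x[39] = 12; x[40] = 1.
Since x[40] = x[0] = 1, the sequence is periodic with period 40.
So x[792] = x[0 + ((792-0) mod 40)] = x[32] = 18.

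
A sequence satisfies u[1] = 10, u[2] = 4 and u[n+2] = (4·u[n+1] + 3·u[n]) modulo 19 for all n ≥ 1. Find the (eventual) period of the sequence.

18

We have u[1] = 10,  u[2] = 4,  u[3] = 8,  u[4] = 6,  u[5] = 10,  u[6] = 1,  u[7] = 15,  u[8] = 6,  u[9] = 12,  u[10] = 9,  u[11] = 15,  u[12] = 11,  u[13] = 13,  u[14] = 9,  u[15] = 18,  u[16] = 4,  u[17] = 13,  u[18] = 7,  u[19] = 10,  u[20] = 4.
Since (u[19], u[20]) = (u[1], u[2]) = (10, 4) (two consecutive terms determine the rest), the sequence is periodic with period 18.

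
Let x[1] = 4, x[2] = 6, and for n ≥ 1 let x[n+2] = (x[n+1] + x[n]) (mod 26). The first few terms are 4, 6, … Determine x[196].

Listing terms: x[1] = 4, x[2] = 6, x[3] = 10, x[4] = 16, x[5] = 0, x[6] = 16, x[7] = 16, x[8] = 6, x[9] = 22, x[10] = 2, x[11] = 24, x[12] = 0, x[13] = 24, x[14] = 24, x[15] = 22, x[16] = 20, x[17] = 16, x[18] = 10, x[19] = 0, x[20] = 10, x[21] = 10, x[22] = 20, x[23] = 4, x[24] = 24, x[25] = 2, x[26] = 0, x[27] = 2, x[28] = 2, x[29] = 4, x[30] = 6.
Since (x[29], x[30]) = (x[1], x[2]) = (4, 6) (two consecutive terms determine the rest), the sequence is periodic with period 28.
(196 - 1) mod 28 = 27, so x[196] = x[28] = 2.

2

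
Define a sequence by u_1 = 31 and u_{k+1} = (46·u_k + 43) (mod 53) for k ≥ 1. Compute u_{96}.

u_1 = 31; u_2 = 38; u_3 = 42; u_4 = 14; u_5 = 51; u_6 = 4; u_7 = 15; u_8 = 44; u_9 = 0; u_{10} = 43; u_{11} = 7; u_{12} = 47; u_{13} = 32; u_{14} = 31.
The sequence repeats with period 13.
So u_{96} = u_{1 + ((96-1) mod 13)} = u_5 = 51.

51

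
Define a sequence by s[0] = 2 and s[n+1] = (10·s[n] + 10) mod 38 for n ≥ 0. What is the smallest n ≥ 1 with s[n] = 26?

4

s[0] = 2, s[1] = 30, s[2] = 6, s[3] = 32, s[4] = 26, s[5] = 4, s[6] = 12, s[7] = 16, s[8] = 18, s[9] = 0, s[10] = 10, s[11] = 34, s[12] = 8, s[13] = 14, s[14] = 36, s[15] = 28, s[16] = 24, s[17] = 22, s[18] = 2.
The sequence repeats with period 18.
The value 26 first appears (with n ≥ 1) at s[4].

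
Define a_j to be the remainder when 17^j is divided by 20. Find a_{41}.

17

Listing terms: a_1 = 17; a_2 = 9; a_3 = 13; a_4 = 1; a_5 = 17.
Since a_5 = a_1 = 17, the sequence is periodic with period 4.
(41 - 1) mod 4 = 0, so a_{41} = a_1 = 17.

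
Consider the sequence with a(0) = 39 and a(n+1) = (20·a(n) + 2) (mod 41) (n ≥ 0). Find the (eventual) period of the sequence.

20

Computing terms: a(0) = 39, a(1) = 3, a(2) = 21, a(3) = 12, a(4) = 37, a(5) = 4, a(6) = 0, a(7) = 2, a(8) = 1, a(9) = 22, a(10) = 32, a(11) = 27, a(12) = 9, a(13) = 18, a(14) = 34, a(15) = 26, a(16) = 30, a(17) = 28, a(18) = 29, a(19) = 8, a(20) = 39.
The sequence repeats with period 20.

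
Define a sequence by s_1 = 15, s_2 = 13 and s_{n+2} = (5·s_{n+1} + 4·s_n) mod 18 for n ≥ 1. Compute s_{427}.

11

s_1 = 15; s_2 = 13; s_3 = 17; s_4 = 11; s_5 = 15; s_6 = 11; s_7 = 7; s_8 = 7; s_9 = 9; s_{10} = 1; s_{11} = 5; s_{12} = 11; s_{13} = 3; s_{14} = 5; s_{15} = 1; s_{16} = 7; s_{17} = 3; s_{18} = 7; s_{19} = 11; s_{20} = 11; s_{21} = 9; s_{22} = 17; s_{23} = 13; s_{24} = 7; s_{25} = 15; s_{26} = 13.
The sequence repeats with period 24.
(427 - 1) mod 24 = 18, so s_{427} = s_{19} = 11.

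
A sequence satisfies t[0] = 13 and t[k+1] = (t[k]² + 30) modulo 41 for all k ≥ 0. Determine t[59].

34

Computing terms: t[0] = 13; t[1] = 35; t[2] = 25; t[3] = 40; t[4] = 31; t[5] = 7; t[6] = 38; t[7] = 39; t[8] = 34; t[9] = 38.
Since t[9] = t[6] = 38, the sequence is eventually periodic: after a pre-period of length 6 it cycles with period 3.
For k ≥ 6, t[k] depends only on (k - 6) mod 3. (59 - 6) mod 3 = 2, so t[59] = t[8] = 34.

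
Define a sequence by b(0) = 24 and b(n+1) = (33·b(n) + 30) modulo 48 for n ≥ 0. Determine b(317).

30

b(0) = 24; b(1) = 6; b(2) = 36; b(3) = 18; b(4) = 0; b(5) = 30; b(6) = 12; b(7) = 42; b(8) = 24.
The sequence repeats with period 8.
(317 - 0) mod 8 = 5, so b(317) = b(5) = 30.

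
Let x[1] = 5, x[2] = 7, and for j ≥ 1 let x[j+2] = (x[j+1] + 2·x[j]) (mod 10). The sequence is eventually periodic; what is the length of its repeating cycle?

Listing terms: x[1] = 5; x[2] = 7; x[3] = 7; x[4] = 1; x[5] = 5; x[6] = 7.
Since (x[5], x[6]) = (x[1], x[2]) = (5, 7) (two consecutive terms determine the rest), the sequence is periodic with period 4.

4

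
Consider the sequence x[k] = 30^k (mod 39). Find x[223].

We have x[1] = 30, x[2] = 3, x[3] = 12, x[4] = 9, x[5] = 36, x[6] = 27, x[7] = 30.
Since x[7] = x[1] = 30, the sequence is periodic with period 6.
So x[223] = x[1 + ((223-1) mod 6)] = x[1] = 30.

30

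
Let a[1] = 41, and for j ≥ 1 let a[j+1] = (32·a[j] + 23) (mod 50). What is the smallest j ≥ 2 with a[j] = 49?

4

We have a[1] = 41,  a[2] = 35,  a[3] = 43,  a[4] = 49,  a[5] = 41.
Since a[5] = a[1] = 41, the sequence is periodic with period 4.
The value 49 first appears (with j ≥ 2) at a[4].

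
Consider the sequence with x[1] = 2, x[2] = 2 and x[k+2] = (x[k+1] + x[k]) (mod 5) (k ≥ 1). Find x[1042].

Computing terms: x[1] = 2; x[2] = 2; x[3] = 4; x[4] = 1; x[5] = 0; x[6] = 1; x[7] = 1; x[8] = 2; x[9] = 3; x[10] = 0; x[11] = 3; x[12] = 3; x[13] = 1; x[14] = 4; x[15] = 0; x[16] = 4; x[17] = 4; x[18] = 3; x[19] = 2; x[20] = 0; x[21] = 2; x[22] = 2.
Since (x[21], x[22]) = (x[1], x[2]) = (2, 2) (two consecutive terms determine the rest), the sequence is periodic with period 20.
(1042 - 1) mod 20 = 1, so x[1042] = x[2] = 2.

2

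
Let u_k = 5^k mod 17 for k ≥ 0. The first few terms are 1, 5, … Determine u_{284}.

4

u_0 = 1,  u_1 = 5,  u_2 = 8,  u_3 = 6,  u_4 = 13,  u_5 = 14,  u_6 = 2,  u_7 = 10,  u_8 = 16,  u_9 = 12,  u_{10} = 9,  u_{11} = 11,  u_{12} = 4,  u_{13} = 3,  u_{14} = 15,  u_{15} = 7,  u_{16} = 1.
Since u_{16} = u_0 = 1, the sequence is periodic with period 16.
So u_{284} = u_{0 + ((284-0) mod 16)} = u_{12} = 4.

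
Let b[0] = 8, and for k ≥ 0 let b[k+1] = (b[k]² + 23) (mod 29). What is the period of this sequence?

7

b[0] = 8,  b[1] = 0,  b[2] = 23,  b[3] = 1,  b[4] = 24,  b[5] = 19,  b[6] = 7,  b[7] = 14,  b[8] = 16,  b[9] = 18,  b[10] = 28,  b[11] = 24.
Since b[11] = b[4] = 24, the sequence is eventually periodic: after a pre-period of length 4 it cycles with period 7.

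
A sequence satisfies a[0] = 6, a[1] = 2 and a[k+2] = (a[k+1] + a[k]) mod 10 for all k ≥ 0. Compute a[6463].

Listing terms: a[0] = 6, a[1] = 2, a[2] = 8, a[3] = 0, a[4] = 8, a[5] = 8, a[6] = 6, a[7] = 4, a[8] = 0, a[9] = 4, a[10] = 4, a[11] = 8, a[12] = 2, a[13] = 0, a[14] = 2, a[15] = 2, a[16] = 4, a[17] = 6, a[18] = 0, a[19] = 6, a[20] = 6, a[21] = 2.
Since (a[20], a[21]) = (a[0], a[1]) = (6, 2) (two consecutive terms determine the rest), the sequence is periodic with period 20.
So a[6463] = a[0 + ((6463-0) mod 20)] = a[3] = 0.

0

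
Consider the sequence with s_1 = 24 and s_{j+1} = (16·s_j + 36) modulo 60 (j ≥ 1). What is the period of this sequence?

5

Computing terms: s_1 = 24, s_2 = 0, s_3 = 36, s_4 = 12, s_5 = 48, s_6 = 24.
Since s_6 = s_1 = 24, the sequence is periodic with period 5.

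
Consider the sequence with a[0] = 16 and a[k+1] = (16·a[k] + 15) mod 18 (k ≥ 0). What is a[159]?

Computing terms: a[0] = 16,  a[1] = 1,  a[2] = 13,  a[3] = 7,  a[4] = 1.
Since a[4] = a[1] = 1, the sequence is eventually periodic: after a pre-period of length 1 it cycles with period 3.
For k ≥ 1, a[k] depends only on (k - 1) mod 3. (159 - 1) mod 3 = 2, so a[159] = a[3] = 7.

7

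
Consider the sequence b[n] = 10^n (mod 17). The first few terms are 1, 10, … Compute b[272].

1

b[0] = 1, b[1] = 10, b[2] = 15, b[3] = 14, b[4] = 4, b[5] = 6, b[6] = 9, b[7] = 5, b[8] = 16, b[9] = 7, b[10] = 2, b[11] = 3, b[12] = 13, b[13] = 11, b[14] = 8, b[15] = 12, b[16] = 1.
The sequence repeats with period 16.
So b[272] = b[0 + ((272-0) mod 16)] = b[0] = 1.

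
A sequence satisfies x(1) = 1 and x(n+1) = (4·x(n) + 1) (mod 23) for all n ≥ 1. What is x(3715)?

18

We have x(1) = 1,  x(2) = 5,  x(3) = 21,  x(4) = 16,  x(5) = 19,  x(6) = 8,  x(7) = 10,  x(8) = 18,  x(9) = 4,  x(10) = 17,  x(11) = 0,  x(12) = 1.
The sequence repeats with period 11.
So x(3715) = x(1 + ((3715-1) mod 11)) = x(8) = 18.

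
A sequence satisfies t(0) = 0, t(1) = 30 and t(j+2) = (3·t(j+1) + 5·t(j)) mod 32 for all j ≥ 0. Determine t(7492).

t(0) = 0,  t(1) = 30,  t(2) = 26,  t(3) = 4,  t(4) = 14,  t(5) = 30,  t(6) = 0,  t(7) = 22,  t(8) = 2,  t(9) = 20,  t(10) = 6,  t(11) = 22,  t(12) = 0,  t(13) = 14,  t(14) = 10,  t(15) = 4,  t(16) = 30,  t(17) = 14,  t(18) = 0,  t(19) = 6,  t(20) = 18,  t(21) = 20,  t(22) = 22,  t(23) = 6,  t(24) = 0,  t(25) = 30.
The sequence repeats with period 24.
So t(7492) = t(0 + ((7492-0) mod 24)) = t(4) = 14.

14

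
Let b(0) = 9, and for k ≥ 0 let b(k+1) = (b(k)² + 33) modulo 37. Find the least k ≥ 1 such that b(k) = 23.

6

b(0) = 9,  b(1) = 3,  b(2) = 5,  b(3) = 21,  b(4) = 30,  b(5) = 8,  b(6) = 23,  b(7) = 7,  b(8) = 8.
Since b(8) = b(5) = 8, the sequence is eventually periodic: after a pre-period of length 5 it cycles with period 3.
The value 23 first appears (with k ≥ 1) at b(6).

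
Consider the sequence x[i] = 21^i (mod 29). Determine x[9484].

Computing terms: x[0] = 1; x[1] = 21; x[2] = 6; x[3] = 10; x[4] = 7; x[5] = 2; x[6] = 13; x[7] = 12; x[8] = 20; x[9] = 14; x[10] = 4; x[11] = 26; x[12] = 24; x[13] = 11; x[14] = 28; x[15] = 8; x[16] = 23; x[17] = 19; x[18] = 22; x[19] = 27; x[20] = 16; x[21] = 17; x[22] = 9; x[23] = 15; x[24] = 25; x[25] = 3; x[26] = 5; x[27] = 18; x[28] = 1.
Since x[28] = x[0] = 1, the sequence is periodic with period 28.
(9484 - 0) mod 28 = 20, so x[9484] = x[20] = 16.

16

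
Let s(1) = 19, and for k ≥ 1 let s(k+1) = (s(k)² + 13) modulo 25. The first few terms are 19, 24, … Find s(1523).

14

We have s(1) = 19,  s(2) = 24,  s(3) = 14,  s(4) = 9,  s(5) = 19.
Since s(5) = s(1) = 19, the sequence is periodic with period 4.
(1523 - 1) mod 4 = 2, so s(1523) = s(3) = 14.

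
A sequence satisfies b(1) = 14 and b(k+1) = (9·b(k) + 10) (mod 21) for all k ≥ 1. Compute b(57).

Listing terms: b(1) = 14,  b(2) = 10,  b(3) = 16,  b(4) = 7,  b(5) = 10.
Since b(5) = b(2) = 10, the sequence is eventually periodic: after a pre-period of length 1 it cycles with period 3.
For k ≥ 2, b(k) depends only on (k - 2) mod 3. (57 - 2) mod 3 = 1, so b(57) = b(3) = 16.

16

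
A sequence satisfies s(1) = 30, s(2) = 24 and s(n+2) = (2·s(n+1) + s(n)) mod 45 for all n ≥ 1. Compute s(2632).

Listing terms: s(1) = 30; s(2) = 24; s(3) = 33; s(4) = 0; s(5) = 33; s(6) = 21; s(7) = 30; s(8) = 36; s(9) = 12; s(10) = 15; s(11) = 42; s(12) = 9; s(13) = 15; s(14) = 39; s(15) = 3; s(16) = 0; s(17) = 3; s(18) = 6; s(19) = 15; s(20) = 36; s(21) = 42; s(22) = 30; s(23) = 12; s(24) = 9; s(25) = 30; s(26) = 24.
The sequence repeats with period 24.
So s(2632) = s(1 + ((2632-1) mod 24)) = s(16) = 0.

0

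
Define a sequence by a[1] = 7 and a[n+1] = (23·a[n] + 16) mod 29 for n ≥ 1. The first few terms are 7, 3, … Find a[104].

0

Listing terms: a[1] = 7, a[2] = 3, a[3] = 27, a[4] = 28, a[5] = 22, a[6] = 0, a[7] = 16, a[8] = 7.
The sequence repeats with period 7.
(104 - 1) mod 7 = 5, so a[104] = a[6] = 0.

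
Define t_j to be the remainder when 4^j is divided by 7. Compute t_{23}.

t_1 = 4,  t_2 = 2,  t_3 = 1,  t_4 = 4.
Since t_4 = t_1 = 4, the sequence is periodic with period 3.
(23 - 1) mod 3 = 1, so t_{23} = t_2 = 2.

2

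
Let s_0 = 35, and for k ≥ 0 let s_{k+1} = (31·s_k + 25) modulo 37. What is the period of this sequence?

4

s_0 = 35, s_1 = 0, s_2 = 25, s_3 = 23, s_4 = 35.
The sequence repeats with period 4.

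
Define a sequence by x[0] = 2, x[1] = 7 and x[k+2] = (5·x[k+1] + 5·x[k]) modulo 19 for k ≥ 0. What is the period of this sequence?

Computing terms: x[0] = 2,  x[1] = 7,  x[2] = 7,  x[3] = 13,  x[4] = 5,  x[5] = 14,  x[6] = 0,  x[7] = 13,  x[8] = 8,  x[9] = 10,  x[10] = 14,  x[11] = 6,  x[12] = 5,  x[13] = 17,  x[14] = 15,  x[15] = 8,  x[16] = 1,  x[17] = 7,  x[18] = 2,  x[19] = 7.
The sequence repeats with period 18.

18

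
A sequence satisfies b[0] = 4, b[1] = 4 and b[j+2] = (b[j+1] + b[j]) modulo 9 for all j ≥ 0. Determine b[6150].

7

Computing terms: b[0] = 4; b[1] = 4; b[2] = 8; b[3] = 3; b[4] = 2; b[5] = 5; b[6] = 7; b[7] = 3; b[8] = 1; b[9] = 4; b[10] = 5; b[11] = 0; b[12] = 5; b[13] = 5; b[14] = 1; b[15] = 6; b[16] = 7; b[17] = 4; b[18] = 2; b[19] = 6; b[20] = 8; b[21] = 5; b[22] = 4; b[23] = 0; b[24] = 4; b[25] = 4.
The sequence repeats with period 24.
(6150 - 0) mod 24 = 6, so b[6150] = b[6] = 7.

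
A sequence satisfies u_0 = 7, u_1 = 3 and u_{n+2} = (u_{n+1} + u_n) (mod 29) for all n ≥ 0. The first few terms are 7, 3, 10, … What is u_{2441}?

We have u_0 = 7, u_1 = 3, u_2 = 10, u_3 = 13, u_4 = 23, u_5 = 7, u_6 = 1, u_7 = 8, u_8 = 9, u_9 = 17, u_{10} = 26, u_{11} = 14, u_{12} = 11, u_{13} = 25, u_{14} = 7, u_{15} = 3.
Since (u_{14}, u_{15}) = (u_0, u_1) = (7, 3) (two consecutive terms determine the rest), the sequence is periodic with period 14.
(2441 - 0) mod 14 = 5, so u_{2441} = u_5 = 7.

7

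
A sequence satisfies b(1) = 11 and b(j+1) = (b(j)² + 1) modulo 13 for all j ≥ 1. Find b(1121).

Listing terms: b(1) = 11; b(2) = 5; b(3) = 0; b(4) = 1; b(5) = 2; b(6) = 5.
Since b(6) = b(2) = 5, the sequence is eventually periodic: after a pre-period of length 1 it cycles with period 4.
For j ≥ 2, b(j) depends only on (j - 2) mod 4. (1121 - 2) mod 4 = 3, so b(1121) = b(5) = 2.

2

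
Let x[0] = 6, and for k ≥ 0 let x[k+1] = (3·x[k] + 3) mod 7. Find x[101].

1

Computing terms: x[0] = 6,  x[1] = 0,  x[2] = 3,  x[3] = 5,  x[4] = 4,  x[5] = 1,  x[6] = 6.
Since x[6] = x[0] = 6, the sequence is periodic with period 6.
So x[101] = x[0 + ((101-0) mod 6)] = x[5] = 1.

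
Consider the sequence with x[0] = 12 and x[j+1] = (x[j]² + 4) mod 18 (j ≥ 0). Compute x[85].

14

x[0] = 12, x[1] = 4, x[2] = 2, x[3] = 8, x[4] = 14, x[5] = 2.
Since x[5] = x[2] = 2, the sequence is eventually periodic: after a pre-period of length 2 it cycles with period 3.
For j ≥ 2, x[j] depends only on (j - 2) mod 3. (85 - 2) mod 3 = 2, so x[85] = x[4] = 14.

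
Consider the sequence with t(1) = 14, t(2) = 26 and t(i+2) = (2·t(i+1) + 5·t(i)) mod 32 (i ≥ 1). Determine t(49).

We have t(1) = 14,  t(2) = 26,  t(3) = 26,  t(4) = 22,  t(5) = 14,  t(6) = 10,  t(7) = 26,  t(8) = 6,  t(9) = 14,  t(10) = 26.
Since (t(9), t(10)) = (t(1), t(2)) = (14, 26) (two consecutive terms determine the rest), the sequence is periodic with period 8.
So t(49) = t(1 + ((49-1) mod 8)) = t(1) = 14.

14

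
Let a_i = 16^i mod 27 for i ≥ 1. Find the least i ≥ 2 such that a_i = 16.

10

Computing terms: a_1 = 16, a_2 = 13, a_3 = 19, a_4 = 7, a_5 = 4, a_6 = 10, a_7 = 25, a_8 = 22, a_9 = 1, a_{10} = 16.
Since a_{10} = a_1 = 16, the sequence is periodic with period 9.
The value 16 next appears (with i ≥ 2) at a_{10}.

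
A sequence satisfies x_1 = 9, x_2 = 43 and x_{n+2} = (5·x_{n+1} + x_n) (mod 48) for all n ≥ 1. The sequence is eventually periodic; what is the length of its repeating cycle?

We have x_1 = 9, x_2 = 43, x_3 = 32, x_4 = 11, x_5 = 39, x_6 = 14, x_7 = 13, x_8 = 31, x_9 = 24, x_{10} = 7, x_{11} = 11, x_{12} = 14, x_{13} = 33, x_{14} = 35, x_{15} = 16, x_{16} = 19, x_{17} = 15, x_{18} = 46, x_{19} = 5, x_{20} = 23, x_{21} = 24, x_{22} = 47, x_{23} = 19, x_{24} = 46, x_{25} = 9, x_{26} = 43.
The sequence repeats with period 24.

24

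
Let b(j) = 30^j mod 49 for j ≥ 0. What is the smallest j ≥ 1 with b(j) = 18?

2

Computing terms: b(0) = 1, b(1) = 30, b(2) = 18, b(3) = 1.
The sequence repeats with period 3.
The value 18 first appears (with j ≥ 1) at b(2).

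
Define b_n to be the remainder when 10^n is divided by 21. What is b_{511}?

10

Listing terms: b_0 = 1; b_1 = 10; b_2 = 16; b_3 = 13; b_4 = 4; b_5 = 19; b_6 = 1.
Since b_6 = b_0 = 1, the sequence is periodic with period 6.
(511 - 0) mod 6 = 1, so b_{511} = b_1 = 10.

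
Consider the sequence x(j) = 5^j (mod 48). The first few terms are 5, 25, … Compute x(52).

1

We have x(1) = 5,  x(2) = 25,  x(3) = 29,  x(4) = 1,  x(5) = 5.
Since x(5) = x(1) = 5, the sequence is periodic with period 4.
So x(52) = x(1 + ((52-1) mod 4)) = x(4) = 1.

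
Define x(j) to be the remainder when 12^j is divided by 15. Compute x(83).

Computing terms: x(1) = 12, x(2) = 9, x(3) = 3, x(4) = 6, x(5) = 12.
Since x(5) = x(1) = 12, the sequence is periodic with period 4.
(83 - 1) mod 4 = 2, so x(83) = x(3) = 3.

3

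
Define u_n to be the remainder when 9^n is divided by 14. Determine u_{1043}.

11

We have u_1 = 9; u_2 = 11; u_3 = 1; u_4 = 9.
The sequence repeats with period 3.
(1043 - 1) mod 3 = 1, so u_{1043} = u_2 = 11.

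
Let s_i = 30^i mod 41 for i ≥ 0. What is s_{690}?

We have s_0 = 1, s_1 = 30, s_2 = 39, s_3 = 22, s_4 = 4, s_5 = 38, s_6 = 33, s_7 = 6, s_8 = 16, s_9 = 29, s_{10} = 9, s_{11} = 24, s_{12} = 23, s_{13} = 34, s_{14} = 36, s_{15} = 14, s_{16} = 10, s_{17} = 13, s_{18} = 21, s_{19} = 15, s_{20} = 40, s_{21} = 11, s_{22} = 2, s_{23} = 19, s_{24} = 37, s_{25} = 3, s_{26} = 8, s_{27} = 35, s_{28} = 25, s_{29} = 12, s_{30} = 32, s_{31} = 17, s_{32} = 18, s_{33} = 7, s_{34} = 5, s_{35} = 27, s_{36} = 31, s_{37} = 28, s_{38} = 20, s_{39} = 26, s_{40} = 1.
The sequence repeats with period 40.
(690 - 0) mod 40 = 10, so s_{690} = s_{10} = 9.

9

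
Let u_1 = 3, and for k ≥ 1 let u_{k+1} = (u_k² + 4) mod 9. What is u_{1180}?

8

Listing terms: u_1 = 3,  u_2 = 4,  u_3 = 2,  u_4 = 8,  u_5 = 5,  u_6 = 2.
Since u_6 = u_3 = 2, the sequence is eventually periodic: after a pre-period of length 2 it cycles with period 3.
For k ≥ 3, u_k depends only on (k - 3) mod 3. (1180 - 3) mod 3 = 1, so u_{1180} = u_4 = 8.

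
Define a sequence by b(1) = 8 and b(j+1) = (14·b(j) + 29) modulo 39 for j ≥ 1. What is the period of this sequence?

26

Computing terms: b(1) = 8; b(2) = 24; b(3) = 14; b(4) = 30; b(5) = 20; b(6) = 36; b(7) = 26; b(8) = 3; b(9) = 32; b(10) = 9; b(11) = 38; b(12) = 15; b(13) = 5; b(14) = 21; b(15) = 11; b(16) = 27; b(17) = 17; b(18) = 33; b(19) = 23; b(20) = 0; b(21) = 29; b(22) = 6; b(23) = 35; b(24) = 12; b(25) = 2; b(26) = 18; b(27) = 8.
The sequence repeats with period 26.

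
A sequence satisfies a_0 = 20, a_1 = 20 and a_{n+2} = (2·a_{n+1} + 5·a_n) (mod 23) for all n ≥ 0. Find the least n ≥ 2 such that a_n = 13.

5

Computing terms: a_0 = 20,  a_1 = 20,  a_2 = 2,  a_3 = 12,  a_4 = 11,  a_5 = 13,  a_6 = 12,  a_7 = 20,  a_8 = 8,  a_9 = 1,  a_{10} = 19,  a_{11} = 20,  a_{12} = 20.
Since (a_{11}, a_{12}) = (a_0, a_1) = (20, 20) (two consecutive terms determine the rest), the sequence is periodic with period 11.
The value 13 first appears (with n ≥ 2) at a_5.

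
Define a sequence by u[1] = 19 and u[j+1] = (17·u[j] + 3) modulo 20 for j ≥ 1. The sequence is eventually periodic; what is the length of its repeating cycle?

Computing terms: u[1] = 19,  u[2] = 6,  u[3] = 5,  u[4] = 8,  u[5] = 19.
Since u[5] = u[1] = 19, the sequence is periodic with period 4.

4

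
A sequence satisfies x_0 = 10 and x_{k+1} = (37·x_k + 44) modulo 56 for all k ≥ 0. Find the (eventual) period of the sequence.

6

We have x_0 = 10; x_1 = 22; x_2 = 18; x_3 = 38; x_4 = 50; x_5 = 46; x_6 = 10.
The sequence repeats with period 6.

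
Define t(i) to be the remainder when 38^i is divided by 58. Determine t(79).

6

t(0) = 1,  t(1) = 38,  t(2) = 52,  t(3) = 4,  t(4) = 36,  t(5) = 34,  t(6) = 16,  t(7) = 28,  t(8) = 20,  t(9) = 6,  t(10) = 54,  t(11) = 22,  t(12) = 24,  t(13) = 42,  t(14) = 30,  t(15) = 38.
Since t(15) = t(1) = 38, the sequence is eventually periodic: after a pre-period of length 1 it cycles with period 14.
For i ≥ 1, t(i) depends only on (i - 1) mod 14. (79 - 1) mod 14 = 8, so t(79) = t(9) = 6.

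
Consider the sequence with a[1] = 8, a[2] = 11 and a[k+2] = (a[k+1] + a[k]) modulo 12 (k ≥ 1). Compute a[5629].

We have a[1] = 8, a[2] = 11, a[3] = 7, a[4] = 6, a[5] = 1, a[6] = 7, a[7] = 8, a[8] = 3, a[9] = 11, a[10] = 2, a[11] = 1, a[12] = 3, a[13] = 4, a[14] = 7, a[15] = 11, a[16] = 6, a[17] = 5, a[18] = 11, a[19] = 4, a[20] = 3, a[21] = 7, a[22] = 10, a[23] = 5, a[24] = 3, a[25] = 8, a[26] = 11.
The sequence repeats with period 24.
So a[5629] = a[1 + ((5629-1) mod 24)] = a[13] = 4.

4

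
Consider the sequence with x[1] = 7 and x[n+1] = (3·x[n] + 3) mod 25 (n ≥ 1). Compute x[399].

5

Listing terms: x[1] = 7,  x[2] = 24,  x[3] = 0,  x[4] = 3,  x[5] = 12,  x[6] = 14,  x[7] = 20,  x[8] = 13,  x[9] = 17,  x[10] = 4,  x[11] = 15,  x[12] = 23,  x[13] = 22,  x[14] = 19,  x[15] = 10,  x[16] = 8,  x[17] = 2,  x[18] = 9,  x[19] = 5,  x[20] = 18,  x[21] = 7.
The sequence repeats with period 20.
So x[399] = x[1 + ((399-1) mod 20)] = x[19] = 5.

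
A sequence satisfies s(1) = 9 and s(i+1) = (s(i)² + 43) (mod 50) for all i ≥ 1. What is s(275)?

We have s(1) = 9; s(2) = 24; s(3) = 19; s(4) = 4; s(5) = 9.
The sequence repeats with period 4.
(275 - 1) mod 4 = 2, so s(275) = s(3) = 19.

19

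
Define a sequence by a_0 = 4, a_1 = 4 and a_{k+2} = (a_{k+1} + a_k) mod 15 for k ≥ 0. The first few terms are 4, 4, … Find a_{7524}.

5

Listing terms: a_0 = 4, a_1 = 4, a_2 = 8, a_3 = 12, a_4 = 5, a_5 = 2, a_6 = 7, a_7 = 9, a_8 = 1, a_9 = 10, a_{10} = 11, a_{11} = 6, a_{12} = 2, a_{13} = 8, a_{14} = 10, a_{15} = 3, a_{16} = 13, a_{17} = 1, a_{18} = 14, a_{19} = 0, a_{20} = 14, a_{21} = 14, a_{22} = 13, a_{23} = 12, a_{24} = 10, a_{25} = 7, a_{26} = 2, a_{27} = 9, a_{28} = 11, a_{29} = 5, a_{30} = 1, a_{31} = 6, a_{32} = 7, a_{33} = 13, a_{34} = 5, a_{35} = 3, a_{36} = 8, a_{37} = 11, a_{38} = 4, a_{39} = 0, a_{40} = 4, a_{41} = 4.
Since (a_{40}, a_{41}) = (a_0, a_1) = (4, 4) (two consecutive terms determine the rest), the sequence is periodic with period 40.
So a_{7524} = a_{0 + ((7524-0) mod 40)} = a_4 = 5.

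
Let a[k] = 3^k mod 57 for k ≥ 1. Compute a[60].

45

Listing terms: a[1] = 3, a[2] = 9, a[3] = 27, a[4] = 24, a[5] = 15, a[6] = 45, a[7] = 21, a[8] = 6, a[9] = 18, a[10] = 54, a[11] = 48, a[12] = 30, a[13] = 33, a[14] = 42, a[15] = 12, a[16] = 36, a[17] = 51, a[18] = 39, a[19] = 3.
The sequence repeats with period 18.
(60 - 1) mod 18 = 5, so a[60] = a[6] = 45.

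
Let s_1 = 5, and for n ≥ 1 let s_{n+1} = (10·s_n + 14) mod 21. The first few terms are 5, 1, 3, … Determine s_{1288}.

s_1 = 5,  s_2 = 1,  s_3 = 3,  s_4 = 2,  s_5 = 13,  s_6 = 18,  s_7 = 5.
Since s_7 = s_1 = 5, the sequence is periodic with period 6.
(1288 - 1) mod 6 = 3, so s_{1288} = s_4 = 2.

2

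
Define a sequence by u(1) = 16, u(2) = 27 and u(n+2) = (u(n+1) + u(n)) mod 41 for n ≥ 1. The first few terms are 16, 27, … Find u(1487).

u(1) = 16; u(2) = 27; u(3) = 2; u(4) = 29; u(5) = 31; u(6) = 19; u(7) = 9; u(8) = 28; u(9) = 37; u(10) = 24; u(11) = 20; u(12) = 3; u(13) = 23; u(14) = 26; u(15) = 8; u(16) = 34; u(17) = 1; u(18) = 35; u(19) = 36; u(20) = 30; u(21) = 25; u(22) = 14; u(23) = 39; u(24) = 12; u(25) = 10; u(26) = 22; u(27) = 32; u(28) = 13; u(29) = 4; u(30) = 17; u(31) = 21; u(32) = 38; u(33) = 18; u(34) = 15; u(35) = 33; u(36) = 7; u(37) = 40; u(38) = 6; u(39) = 5; u(40) = 11; u(41) = 16; u(42) = 27.
The sequence repeats with period 40.
(1487 - 1) mod 40 = 6, so u(1487) = u(7) = 9.

9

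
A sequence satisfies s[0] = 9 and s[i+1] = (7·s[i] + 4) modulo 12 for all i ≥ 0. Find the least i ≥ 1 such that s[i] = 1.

s[0] = 9; s[1] = 7; s[2] = 5; s[3] = 3; s[4] = 1; s[5] = 11; s[6] = 9.
Since s[6] = s[0] = 9, the sequence is periodic with period 6.
The value 1 first appears (with i ≥ 1) at s[4].

4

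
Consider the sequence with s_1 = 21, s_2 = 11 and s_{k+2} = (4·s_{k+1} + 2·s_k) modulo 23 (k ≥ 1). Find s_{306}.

16

Computing terms: s_1 = 21; s_2 = 11; s_3 = 17; s_4 = 21; s_5 = 3; s_6 = 8; s_7 = 15; s_8 = 7; s_9 = 12; s_{10} = 16; s_{11} = 19; s_{12} = 16; s_{13} = 10; s_{14} = 3; s_{15} = 9; s_{16} = 19; s_{17} = 2; s_{18} = 0; s_{19} = 4; s_{20} = 16; s_{21} = 3; s_{22} = 21; s_{23} = 21; s_{24} = 11.
The sequence repeats with period 22.
(306 - 1) mod 22 = 19, so s_{306} = s_{20} = 16.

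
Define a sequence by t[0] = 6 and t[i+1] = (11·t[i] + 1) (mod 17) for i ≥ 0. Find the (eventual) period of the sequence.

Listing terms: t[0] = 6,  t[1] = 16,  t[2] = 7,  t[3] = 10,  t[4] = 9,  t[5] = 15,  t[6] = 13,  t[7] = 8,  t[8] = 4,  t[9] = 11,  t[10] = 3,  t[11] = 0,  t[12] = 1,  t[13] = 12,  t[14] = 14,  t[15] = 2,  t[16] = 6.
The sequence repeats with period 16.

16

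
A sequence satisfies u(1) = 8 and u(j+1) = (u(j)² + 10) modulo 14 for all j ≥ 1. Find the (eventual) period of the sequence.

Computing terms: u(1) = 8,  u(2) = 4,  u(3) = 12,  u(4) = 0,  u(5) = 10,  u(6) = 12.
Since u(6) = u(3) = 12, the sequence is eventually periodic: after a pre-period of length 2 it cycles with period 3.

3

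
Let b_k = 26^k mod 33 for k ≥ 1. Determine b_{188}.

Listing terms: b_1 = 26, b_2 = 16, b_3 = 20, b_4 = 25, b_5 = 23, b_6 = 4, b_7 = 5, b_8 = 31, b_9 = 14, b_{10} = 1, b_{11} = 26.
Since b_{11} = b_1 = 26, the sequence is periodic with period 10.
So b_{188} = b_{1 + ((188-1) mod 10)} = b_8 = 31.

31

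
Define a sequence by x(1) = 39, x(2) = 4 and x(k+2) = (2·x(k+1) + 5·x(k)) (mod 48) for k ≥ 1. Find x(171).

35

x(1) = 39, x(2) = 4, x(3) = 11, x(4) = 42, x(5) = 43, x(6) = 8, x(7) = 39, x(8) = 22, x(9) = 47, x(10) = 12, x(11) = 19, x(12) = 2, x(13) = 3, x(14) = 16, x(15) = 47, x(16) = 30, x(17) = 7, x(18) = 20, x(19) = 27, x(20) = 10, x(21) = 11, x(22) = 24, x(23) = 7, x(24) = 38, x(25) = 15, x(26) = 28, x(27) = 35, x(28) = 18, x(29) = 19, x(30) = 32, x(31) = 15, x(32) = 46, x(33) = 23, x(34) = 36, x(35) = 43, x(36) = 26, x(37) = 27, x(38) = 40, x(39) = 23, x(40) = 6, x(41) = 31, x(42) = 44, x(43) = 3, x(44) = 34, x(45) = 35, x(46) = 0, x(47) = 31, x(48) = 14, x(49) = 39, x(50) = 4.
Since (x(49), x(50)) = (x(1), x(2)) = (39, 4) (two consecutive terms determine the rest), the sequence is periodic with period 48.
(171 - 1) mod 48 = 26, so x(171) = x(27) = 35.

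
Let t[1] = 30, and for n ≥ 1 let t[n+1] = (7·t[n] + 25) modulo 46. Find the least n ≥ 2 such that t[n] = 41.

t[1] = 30; t[2] = 5; t[3] = 14; t[4] = 31; t[5] = 12; t[6] = 17; t[7] = 6; t[8] = 21; t[9] = 34; t[10] = 33; t[11] = 26; t[12] = 23; t[13] = 2; t[14] = 39; t[15] = 22; t[16] = 41; t[17] = 36; t[18] = 1; t[19] = 32; t[20] = 19; t[21] = 20; t[22] = 27; t[23] = 30.
Since t[23] = t[1] = 30, the sequence is periodic with period 22.
The value 41 first appears (with n ≥ 2) at t[16].

16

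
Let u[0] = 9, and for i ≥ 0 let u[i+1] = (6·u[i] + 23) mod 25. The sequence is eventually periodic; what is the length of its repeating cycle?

25

We have u[0] = 9; u[1] = 2; u[2] = 10; u[3] = 8; u[4] = 21; u[5] = 24; u[6] = 17; u[7] = 0; u[8] = 23; u[9] = 11; u[10] = 14; u[11] = 7; u[12] = 15; u[13] = 13; u[14] = 1; u[15] = 4; u[16] = 22; u[17] = 5; u[18] = 3; u[19] = 16; u[20] = 19; u[21] = 12; u[22] = 20; u[23] = 18; u[24] = 6; u[25] = 9.
Since u[25] = u[0] = 9, the sequence is periodic with period 25.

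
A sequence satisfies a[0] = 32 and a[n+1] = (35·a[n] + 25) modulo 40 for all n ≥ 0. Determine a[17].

25

Computing terms: a[0] = 32; a[1] = 25; a[2] = 20; a[3] = 5; a[4] = 0; a[5] = 25.
Since a[5] = a[1] = 25, the sequence is eventually periodic: after a pre-period of length 1 it cycles with period 4.
For n ≥ 1, a[n] depends only on (n - 1) mod 4. (17 - 1) mod 4 = 0, so a[17] = a[1] = 25.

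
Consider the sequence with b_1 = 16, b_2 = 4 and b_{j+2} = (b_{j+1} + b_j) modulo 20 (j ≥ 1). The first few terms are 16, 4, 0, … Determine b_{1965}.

We have b_1 = 16,  b_2 = 4,  b_3 = 0,  b_4 = 4,  b_5 = 4,  b_6 = 8,  b_7 = 12,  b_8 = 0,  b_9 = 12,  b_{10} = 12,  b_{11} = 4,  b_{12} = 16,  b_{13} = 0,  b_{14} = 16,  b_{15} = 16,  b_{16} = 12,  b_{17} = 8,  b_{18} = 0,  b_{19} = 8,  b_{20} = 8,  b_{21} = 16,  b_{22} = 4.
The sequence repeats with period 20.
(1965 - 1) mod 20 = 4, so b_{1965} = b_5 = 4.

4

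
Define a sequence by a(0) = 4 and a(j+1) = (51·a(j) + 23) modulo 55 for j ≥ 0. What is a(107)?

45

We have a(0) = 4; a(1) = 7; a(2) = 50; a(3) = 43; a(4) = 16; a(5) = 14; a(6) = 22; a(7) = 45; a(8) = 8; a(9) = 46; a(10) = 4.
Since a(10) = a(0) = 4, the sequence is periodic with period 10.
So a(107) = a(0 + ((107-0) mod 10)) = a(7) = 45.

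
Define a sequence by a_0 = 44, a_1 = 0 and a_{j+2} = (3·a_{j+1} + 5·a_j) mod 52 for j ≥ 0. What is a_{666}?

32

a_0 = 44, a_1 = 0, a_2 = 12, a_3 = 36, a_4 = 12, a_5 = 8, a_6 = 32, a_7 = 32, a_8 = 48, a_9 = 44, a_{10} = 8, a_{11} = 36, a_{12} = 44, a_{13} = 0.
The sequence repeats with period 12.
So a_{666} = a_{0 + ((666-0) mod 12)} = a_6 = 32.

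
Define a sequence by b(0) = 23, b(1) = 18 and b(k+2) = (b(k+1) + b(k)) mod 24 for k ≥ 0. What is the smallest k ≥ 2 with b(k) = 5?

b(0) = 23, b(1) = 18, b(2) = 17, b(3) = 11, b(4) = 4, b(5) = 15, b(6) = 19, b(7) = 10, b(8) = 5, b(9) = 15, b(10) = 20, b(11) = 11, b(12) = 7, b(13) = 18, b(14) = 1, b(15) = 19, b(16) = 20, b(17) = 15, b(18) = 11, b(19) = 2, b(20) = 13, b(21) = 15, b(22) = 4, b(23) = 19, b(24) = 23, b(25) = 18.
The sequence repeats with period 24.
The value 5 first appears (with k ≥ 2) at b(8).

8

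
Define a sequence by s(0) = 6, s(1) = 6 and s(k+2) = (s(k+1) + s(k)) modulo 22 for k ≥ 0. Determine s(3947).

16

s(0) = 6; s(1) = 6; s(2) = 12; s(3) = 18; s(4) = 8; s(5) = 4; s(6) = 12; s(7) = 16; s(8) = 6; s(9) = 0; s(10) = 6; s(11) = 6.
The sequence repeats with period 10.
(3947 - 0) mod 10 = 7, so s(3947) = s(7) = 16.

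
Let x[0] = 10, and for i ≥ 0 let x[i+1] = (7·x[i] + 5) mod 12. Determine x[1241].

11

x[0] = 10,  x[1] = 3,  x[2] = 2,  x[3] = 7,  x[4] = 6,  x[5] = 11,  x[6] = 10.
Since x[6] = x[0] = 10, the sequence is periodic with period 6.
(1241 - 0) mod 6 = 5, so x[1241] = x[5] = 11.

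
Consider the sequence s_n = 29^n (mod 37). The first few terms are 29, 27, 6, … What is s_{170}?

27

We have s_1 = 29; s_2 = 27; s_3 = 6; s_4 = 26; s_5 = 14; s_6 = 36; s_7 = 8; s_8 = 10; s_9 = 31; s_{10} = 11; s_{11} = 23; s_{12} = 1; s_{13} = 29.
Since s_{13} = s_1 = 29, the sequence is periodic with period 12.
So s_{170} = s_{1 + ((170-1) mod 12)} = s_2 = 27.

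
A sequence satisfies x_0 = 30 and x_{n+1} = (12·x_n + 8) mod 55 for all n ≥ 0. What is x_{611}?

We have x_0 = 30, x_1 = 38, x_2 = 24, x_3 = 21, x_4 = 40, x_5 = 48, x_6 = 34, x_7 = 31, x_8 = 50, x_9 = 3, x_{10} = 44, x_{11} = 41, x_{12} = 5, x_{13} = 13, x_{14} = 54, x_{15} = 51, x_{16} = 15, x_{17} = 23, x_{18} = 9, x_{19} = 6, x_{20} = 25, x_{21} = 33, x_{22} = 19, x_{23} = 16, x_{24} = 35, x_{25} = 43, x_{26} = 29, x_{27} = 26, x_{28} = 45, x_{29} = 53, x_{30} = 39, x_{31} = 36, x_{32} = 0, x_{33} = 8, x_{34} = 49, x_{35} = 46, x_{36} = 10, x_{37} = 18, x_{38} = 4, x_{39} = 1, x_{40} = 20, x_{41} = 28, x_{42} = 14, x_{43} = 11, x_{44} = 30.
Since x_{44} = x_0 = 30, the sequence is periodic with period 44.
So x_{611} = x_{0 + ((611-0) mod 44)} = x_{39} = 1.

1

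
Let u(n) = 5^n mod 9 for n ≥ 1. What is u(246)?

Computing terms: u(1) = 5, u(2) = 7, u(3) = 8, u(4) = 4, u(5) = 2, u(6) = 1, u(7) = 5.
Since u(7) = u(1) = 5, the sequence is periodic with period 6.
(246 - 1) mod 6 = 5, so u(246) = u(6) = 1.

1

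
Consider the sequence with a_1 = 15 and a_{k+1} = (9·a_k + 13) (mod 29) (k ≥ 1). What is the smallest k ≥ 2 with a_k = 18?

We have a_1 = 15,  a_2 = 3,  a_3 = 11,  a_4 = 25,  a_5 = 6,  a_6 = 9,  a_7 = 7,  a_8 = 18,  a_9 = 1,  a_{10} = 22,  a_{11} = 8,  a_{12} = 27,  a_{13} = 24,  a_{14} = 26,  a_{15} = 15.
The sequence repeats with period 14.
The value 18 first appears (with k ≥ 2) at a_8.

8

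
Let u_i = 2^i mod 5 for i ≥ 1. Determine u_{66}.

4

We have u_1 = 2,  u_2 = 4,  u_3 = 3,  u_4 = 1,  u_5 = 2.
Since u_5 = u_1 = 2, the sequence is periodic with period 4.
So u_{66} = u_{1 + ((66-1) mod 4)} = u_2 = 4.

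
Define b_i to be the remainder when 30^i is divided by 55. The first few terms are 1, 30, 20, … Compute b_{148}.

5

Computing terms: b_0 = 1, b_1 = 30, b_2 = 20, b_3 = 50, b_4 = 15, b_5 = 10, b_6 = 25, b_7 = 35, b_8 = 5, b_9 = 40, b_{10} = 45, b_{11} = 30.
Since b_{11} = b_1 = 30, the sequence is eventually periodic: after a pre-period of length 1 it cycles with period 10.
For i ≥ 1, b_i depends only on (i - 1) mod 10. (148 - 1) mod 10 = 7, so b_{148} = b_8 = 5.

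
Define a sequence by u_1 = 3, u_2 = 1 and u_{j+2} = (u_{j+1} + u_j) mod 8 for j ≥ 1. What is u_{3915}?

4

Listing terms: u_1 = 3, u_2 = 1, u_3 = 4, u_4 = 5, u_5 = 1, u_6 = 6, u_7 = 7, u_8 = 5, u_9 = 4, u_{10} = 1, u_{11} = 5, u_{12} = 6, u_{13} = 3, u_{14} = 1.
The sequence repeats with period 12.
(3915 - 1) mod 12 = 2, so u_{3915} = u_3 = 4.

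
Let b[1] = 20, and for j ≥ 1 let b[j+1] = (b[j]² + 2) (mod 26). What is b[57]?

b[1] = 20, b[2] = 12, b[3] = 16, b[4] = 24, b[5] = 6, b[6] = 12.
Since b[6] = b[2] = 12, the sequence is eventually periodic: after a pre-period of length 1 it cycles with period 4.
For j ≥ 2, b[j] depends only on (j - 2) mod 4. (57 - 2) mod 4 = 3, so b[57] = b[5] = 6.

6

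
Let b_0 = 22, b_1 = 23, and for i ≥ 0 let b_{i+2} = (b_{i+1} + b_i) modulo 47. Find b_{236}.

6

We have b_0 = 22, b_1 = 23, b_2 = 45, b_3 = 21, b_4 = 19, b_5 = 40, b_6 = 12, b_7 = 5, b_8 = 17, b_9 = 22, b_{10} = 39, b_{11} = 14, b_{12} = 6, b_{13} = 20, b_{14} = 26, b_{15} = 46, b_{16} = 25, b_{17} = 24, b_{18} = 2, b_{19} = 26, b_{20} = 28, b_{21} = 7, b_{22} = 35, b_{23} = 42, b_{24} = 30, b_{25} = 25, b_{26} = 8, b_{27} = 33, b_{28} = 41, b_{29} = 27, b_{30} = 21, b_{31} = 1, b_{32} = 22, b_{33} = 23.
The sequence repeats with period 32.
(236 - 0) mod 32 = 12, so b_{236} = b_{12} = 6.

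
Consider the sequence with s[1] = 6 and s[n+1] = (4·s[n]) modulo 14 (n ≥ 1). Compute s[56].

Listing terms: s[1] = 6, s[2] = 10, s[3] = 12, s[4] = 6.
Since s[4] = s[1] = 6, the sequence is periodic with period 3.
So s[56] = s[1 + ((56-1) mod 3)] = s[2] = 10.

10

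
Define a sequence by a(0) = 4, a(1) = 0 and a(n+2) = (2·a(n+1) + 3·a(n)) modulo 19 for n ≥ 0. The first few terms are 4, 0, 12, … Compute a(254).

Computing terms: a(0) = 4, a(1) = 0, a(2) = 12, a(3) = 5, a(4) = 8, a(5) = 12, a(6) = 10, a(7) = 18, a(8) = 9, a(9) = 15, a(10) = 0, a(11) = 7, a(12) = 14, a(13) = 11, a(14) = 7, a(15) = 9, a(16) = 1, a(17) = 10, a(18) = 4, a(19) = 0.
Since (a(18), a(19)) = (a(0), a(1)) = (4, 0) (two consecutive terms determine the rest), the sequence is periodic with period 18.
So a(254) = a(0 + ((254-0) mod 18)) = a(2) = 12.

12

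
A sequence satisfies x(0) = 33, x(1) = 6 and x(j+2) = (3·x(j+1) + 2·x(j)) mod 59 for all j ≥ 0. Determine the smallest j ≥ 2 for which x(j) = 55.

10

x(0) = 33,  x(1) = 6,  x(2) = 25,  x(3) = 28,  x(4) = 16,  x(5) = 45,  x(6) = 49,  x(7) = 1,  x(8) = 42,  x(9) = 10,  x(10) = 55,  x(11) = 8,  x(12) = 16,  x(13) = 5,  x(14) = 47,  x(15) = 33,  x(16) = 16,  x(17) = 55,  x(18) = 20,  x(19) = 52,  x(20) = 19,  x(21) = 43,  x(22) = 49,  x(23) = 56,  x(24) = 30,  x(25) = 25,  x(26) = 17,  x(27) = 42,  x(28) = 42,  x(29) = 33,  x(30) = 6.
Since (x(29), x(30)) = (x(0), x(1)) = (33, 6) (two consecutive terms determine the rest), the sequence is periodic with period 29.
The value 55 first appears (with j ≥ 2) at x(10).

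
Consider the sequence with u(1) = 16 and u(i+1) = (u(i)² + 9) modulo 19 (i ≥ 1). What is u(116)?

We have u(1) = 16, u(2) = 18, u(3) = 10, u(4) = 14, u(5) = 15, u(6) = 6, u(7) = 7, u(8) = 1, u(9) = 10.
Since u(9) = u(3) = 10, the sequence is eventually periodic: after a pre-period of length 2 it cycles with period 6.
For i ≥ 3, u(i) depends only on (i - 3) mod 6. (116 - 3) mod 6 = 5, so u(116) = u(8) = 1.

1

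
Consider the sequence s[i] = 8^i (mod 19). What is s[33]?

We have s[0] = 1,  s[1] = 8,  s[2] = 7,  s[3] = 18,  s[4] = 11,  s[5] = 12,  s[6] = 1.
The sequence repeats with period 6.
So s[33] = s[0 + ((33-0) mod 6)] = s[3] = 18.

18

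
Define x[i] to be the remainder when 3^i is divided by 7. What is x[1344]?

1

We have x[1] = 3,  x[2] = 2,  x[3] = 6,  x[4] = 4,  x[5] = 5,  x[6] = 1,  x[7] = 3.
Since x[7] = x[1] = 3, the sequence is periodic with period 6.
So x[1344] = x[1 + ((1344-1) mod 6)] = x[6] = 1.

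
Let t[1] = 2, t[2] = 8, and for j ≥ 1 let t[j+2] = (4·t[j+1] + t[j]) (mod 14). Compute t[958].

Listing terms: t[1] = 2; t[2] = 8; t[3] = 6; t[4] = 4; t[5] = 8; t[6] = 8; t[7] = 12; t[8] = 0; t[9] = 12; t[10] = 6; t[11] = 8; t[12] = 10; t[13] = 6; t[14] = 6; t[15] = 2; t[16] = 0; t[17] = 2; t[18] = 8.
Since (t[17], t[18]) = (t[1], t[2]) = (2, 8) (two consecutive terms determine the rest), the sequence is periodic with period 16.
(958 - 1) mod 16 = 13, so t[958] = t[14] = 6.

6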